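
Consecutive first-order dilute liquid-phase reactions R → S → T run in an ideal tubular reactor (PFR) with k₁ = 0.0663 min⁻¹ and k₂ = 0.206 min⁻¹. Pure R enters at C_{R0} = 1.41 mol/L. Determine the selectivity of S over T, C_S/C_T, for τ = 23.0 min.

0.145

For first-order series with pure R initially, C_S(τ) = k₁C_{R0}/(k₂−k₁)·(e^(−k₁τ) − e^(−k₂τ)).
e^(−k₁τ) = e^(−0.0663×23.0) = e^(−1.525) = 0.2176; e^(−k₂τ) = e^(−4.738) = 0.008756.
C_S = 0.0663×1.41/(0.206−0.0663) × (0.2176−0.008756) = 0.6692×0.2089 = 0.1398 mol/L.
C_R = C_{R0}e^(−k₁τ) = 0.3069 mol/L, so C_T = C_{R0}−C_R−C_S = 0.9633 mol/L; C_S/C_T = 0.145.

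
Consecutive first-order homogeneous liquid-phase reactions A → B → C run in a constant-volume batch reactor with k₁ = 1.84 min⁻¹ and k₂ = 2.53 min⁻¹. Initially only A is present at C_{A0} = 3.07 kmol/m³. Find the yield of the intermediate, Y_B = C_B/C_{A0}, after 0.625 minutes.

For first-order series with pure A initially, C_B(t) = k₁C_{A0}/(k₂−k₁)·(e^(−k₁t) − e^(−k₂t)).
e^(−k₁t) = e^(−1.84×0.625) = e^(−1.150) = 0.3166; e^(−k₂t) = e^(−1.581) = 0.2057.
C_B = 1.84×3.07/(2.53−1.84) × (0.3166−0.2057) = 8.187×0.1109 = 0.9081 kmol/m³.
Y_B = C_B/C_{A0} = 0.9081/3.07 = 0.296.

0.296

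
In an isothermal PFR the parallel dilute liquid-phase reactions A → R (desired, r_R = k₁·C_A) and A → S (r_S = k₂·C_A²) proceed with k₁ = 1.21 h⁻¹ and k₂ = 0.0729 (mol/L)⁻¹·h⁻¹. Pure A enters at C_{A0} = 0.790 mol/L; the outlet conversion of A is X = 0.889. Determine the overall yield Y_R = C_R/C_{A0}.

C_A = C_{A0}(1−X) = 0.08769 mol/L.
Along a PFR/batch, dC_R/dC_A = −r_R/(r_R+r_S) = −k₁/(k₁+k₂·C_A).
Integrating from C_{A0} to C_A: C_R = (1.21/0.0729)·ln[(1.21+0.0729·0.790)/(1.21+0.0729·0.0877)] = 16.60·ln(1.268/1.216) = 0.6843 mol/L.
Y_R = C_R/C_{A0} = 0.6843/0.790 = 0.866.

0.866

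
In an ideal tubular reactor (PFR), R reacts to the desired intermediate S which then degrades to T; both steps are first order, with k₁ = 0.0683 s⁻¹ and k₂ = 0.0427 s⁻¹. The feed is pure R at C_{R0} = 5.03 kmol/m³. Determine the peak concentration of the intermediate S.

At the optimum, C_{S,max}/C_{R0} = (k₁/k₂)^[k₂/(k₂−k₁)].
= (0.0683/0.0427)^(0.0427/(0.0427−0.0683)) = (1.600)^(-1.668) = 0.4568.
C_{S,max} = 0.4568×5.03 = 2.30 kmol/m³.

2.30 kmol/m³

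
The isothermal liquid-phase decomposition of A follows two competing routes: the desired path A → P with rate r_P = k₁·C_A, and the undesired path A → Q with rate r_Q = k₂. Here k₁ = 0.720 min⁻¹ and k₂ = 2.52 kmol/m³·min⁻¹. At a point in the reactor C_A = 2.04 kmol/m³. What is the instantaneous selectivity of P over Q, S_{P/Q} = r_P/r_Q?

0.583

S_{P/Q} = r_P/r_Q = (k₁·C_A)/(k₂) = (k₁/k₂)·C_A.
= (0.720×2.040) / (2.52) = 1.469/2.520 = 0.583.
Since the desired path is higher order in A, keeping C_A high (PFR or concentrated feed) favours P.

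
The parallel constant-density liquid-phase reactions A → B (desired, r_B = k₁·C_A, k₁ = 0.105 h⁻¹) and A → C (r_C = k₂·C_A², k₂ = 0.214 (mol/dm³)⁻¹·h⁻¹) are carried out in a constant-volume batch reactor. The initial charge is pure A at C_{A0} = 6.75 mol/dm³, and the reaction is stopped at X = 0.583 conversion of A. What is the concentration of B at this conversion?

0.385 mol/dm³

C_A = C_{A0}(1−X) = 2.815 mol/dm³.
Along a PFR/batch, dC_B/dC_A = −r_B/(r_B+r_C) = −k₁/(k₁+k₂·C_A).
Integrating from C_{A0} to C_A: C_B = (0.105/0.214)·ln[(0.105+0.214·6.75)/(0.105+0.214·2.81)] = 0.4907·ln(1.549/0.7074) = 0.3847 mol/dm³.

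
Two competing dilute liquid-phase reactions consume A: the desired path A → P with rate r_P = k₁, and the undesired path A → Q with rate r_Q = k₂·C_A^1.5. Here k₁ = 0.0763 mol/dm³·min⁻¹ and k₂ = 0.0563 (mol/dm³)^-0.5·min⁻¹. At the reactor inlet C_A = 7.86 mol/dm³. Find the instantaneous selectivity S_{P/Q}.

S_{P/Q} = r_P/r_Q = (k₁)/(k₂·C_A^1.5) = (k₁/k₂)·C_A^-1.5.
= (0.0763) / (0.0563×7.860^1.5) = 0.07630/1.241 = 0.0615.
The undesired path is higher order in A, so low C_A (CSTR or dilute feed) favours P.

0.0615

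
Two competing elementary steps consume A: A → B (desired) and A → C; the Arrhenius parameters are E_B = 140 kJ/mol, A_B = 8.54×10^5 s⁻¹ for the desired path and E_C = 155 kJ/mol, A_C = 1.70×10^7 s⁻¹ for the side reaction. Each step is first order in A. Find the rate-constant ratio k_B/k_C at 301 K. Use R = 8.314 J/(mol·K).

With equal orders, S_{B/C} = k_B/k_C = (A_B/A_C)·exp[(E_C−E_B)/(RT)].
(E_C−E_B)/(RT) = (155−140)×10³/(8.314×301) = 15000/2503 = 5.994.
k_B/k_C = (8.54×10^5/1.70×10^7)·exp(5.994) = 0.05024 × 401.0 = 20.1.
Since E_B < E_C, lowering the temperature improves selectivity toward B.

20.1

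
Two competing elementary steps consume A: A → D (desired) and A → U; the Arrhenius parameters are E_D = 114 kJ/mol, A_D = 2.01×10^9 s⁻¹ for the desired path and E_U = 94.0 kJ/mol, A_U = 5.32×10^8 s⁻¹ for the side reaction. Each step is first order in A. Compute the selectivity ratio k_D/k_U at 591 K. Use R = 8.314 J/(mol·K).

0.0645

Since both paths have the same order in A, the concentration cancels and S_{D/U} = k_D/k_U = (A_D/A_U)·exp[(E_U−E_D)/(RT)].
(E_U−E_D)/(RT) = (94.0−114)×10³/(8.314×591) = -20000/4914 = -4.070.
k_D/k_U = (2.01×10^9/5.32×10^8)·exp(-4.070) = 3.778 × 0.01707 = 0.0645.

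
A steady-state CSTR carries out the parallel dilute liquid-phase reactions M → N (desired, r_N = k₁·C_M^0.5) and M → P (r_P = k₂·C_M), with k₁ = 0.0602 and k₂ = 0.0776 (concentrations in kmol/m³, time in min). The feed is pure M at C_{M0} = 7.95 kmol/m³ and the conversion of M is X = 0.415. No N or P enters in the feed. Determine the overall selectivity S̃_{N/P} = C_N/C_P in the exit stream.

Exit C_M = C_{M0}(1−X) = 7.95×0.585 = 4.651 kmol/m³.
A CSTR operates uniformly at the exit composition, giving r_N = 0.1298 and r_P = 0.3609 (each k·C_M^n at C_M = 4.651).
Overall selectivity = C_N/C_P = r_Nτ/(r_Pτ) = r_N/r_P = 0.360.

0.360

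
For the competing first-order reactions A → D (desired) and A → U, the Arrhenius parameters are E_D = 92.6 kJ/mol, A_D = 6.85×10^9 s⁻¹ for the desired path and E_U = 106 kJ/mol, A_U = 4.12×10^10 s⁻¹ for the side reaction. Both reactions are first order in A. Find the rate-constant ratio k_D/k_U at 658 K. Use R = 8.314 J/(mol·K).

With equal orders, S_{D/U} = k_D/k_U = (A_D/A_U)·exp[(E_U−E_D)/(RT)].
(E_U−E_D)/(RT) = (106−92.6)×10³/(8.314×658) = 13400/5471 = 2.449.
k_D/k_U = (6.85×10^9/4.12×10^10)·exp(2.449) = 0.1663 × 11.58 = 1.93.

1.93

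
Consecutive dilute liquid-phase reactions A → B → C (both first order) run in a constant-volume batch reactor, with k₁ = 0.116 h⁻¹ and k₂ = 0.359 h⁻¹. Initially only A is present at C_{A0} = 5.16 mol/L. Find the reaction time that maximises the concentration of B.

4.65 h

The intermediate peaks when r₁ = r₂, i.e. k₁e^(−k₁t) = k₂e^(−k₂t), giving t_opt = ln(k₂/k₁)/(k₂−k₁).
= ln(0.359/0.116)/(0.359−0.116) = ln(3.095)/0.2430 = 1.130/0.2430 = 4.65 h.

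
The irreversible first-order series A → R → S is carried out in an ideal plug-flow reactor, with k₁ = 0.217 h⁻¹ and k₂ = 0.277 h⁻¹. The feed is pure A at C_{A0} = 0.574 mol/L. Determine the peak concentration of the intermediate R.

0.186 mol/L

Evaluating C_R at τ_opt = ln(k₂/k₁)/(k₂−k₁) gives C_{R,max}/C_{A0} = (k₁/k₂)^[k₂/(k₂−k₁)].
= (0.217/0.277)^(0.277/(0.277−0.217)) = (0.7834)^(4.617) = 0.3240.
C_{R,max} = 0.3240×0.574 = 0.186 mol/L.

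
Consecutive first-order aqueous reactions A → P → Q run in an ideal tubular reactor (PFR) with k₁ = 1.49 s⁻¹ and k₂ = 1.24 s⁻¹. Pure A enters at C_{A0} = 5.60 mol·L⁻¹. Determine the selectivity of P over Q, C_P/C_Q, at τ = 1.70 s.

0.374

Solving the coupled first-order balances gives C_P(τ) = [k₁/(k₂−k₁)]·C_{A0}·(e^(−k₁τ) − e^(−k₂τ)).
e^(−k₁τ) = e^(−1.49×1.70) = e^(−2.533) = 0.07942; e^(−k₂τ) = e^(−2.108) = 0.1215.
C_P = 1.49×5.60/(1.24−1.49) × (0.07942−0.1215) = (-33.38)×(-0.04206) = 1.404 mol·L⁻¹.
C_A = C_{A0}e^(−k₁τ) = 0.4448 mol·L⁻¹, so C_Q = C_{A0}−C_A−C_P = 3.751 mol·L⁻¹; C_P/C_Q = 0.374.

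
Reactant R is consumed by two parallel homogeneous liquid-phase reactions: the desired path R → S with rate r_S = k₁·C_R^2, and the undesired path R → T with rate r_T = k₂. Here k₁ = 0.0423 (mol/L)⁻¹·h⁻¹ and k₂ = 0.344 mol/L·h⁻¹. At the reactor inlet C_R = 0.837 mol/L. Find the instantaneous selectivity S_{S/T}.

S_{S/T} = r_S/r_T = (k₁·C_R^2)/(k₂) = (k₁/k₂)·C_R^2.
= (0.0423×0.8370^2) / (0.344) = 0.02963/0.3440 = 0.0861.

0.0861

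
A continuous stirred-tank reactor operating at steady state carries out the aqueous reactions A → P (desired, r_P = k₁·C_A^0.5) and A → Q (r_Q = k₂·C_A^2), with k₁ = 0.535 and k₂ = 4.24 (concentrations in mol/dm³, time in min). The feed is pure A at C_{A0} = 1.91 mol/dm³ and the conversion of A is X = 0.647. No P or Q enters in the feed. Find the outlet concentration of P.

Exit C_A = C_{A0}(1−X) = 1.91×0.353 = 0.6742 mol/dm³.
In a CSTR the entire volume is at exit conditions, so r_P = 0.535×0.6742^0.5 = 0.4393 and r_Q = 4.24×0.6742^2 = 1.927.
Fraction of consumed A going to P: r_P/(r_P+r_Q) = 0.1856.
C_P = 0.1856·C_{A0}·X = 0.1856×1.91×0.647 = 0.229 mol/dm³.

0.229 mol/dm³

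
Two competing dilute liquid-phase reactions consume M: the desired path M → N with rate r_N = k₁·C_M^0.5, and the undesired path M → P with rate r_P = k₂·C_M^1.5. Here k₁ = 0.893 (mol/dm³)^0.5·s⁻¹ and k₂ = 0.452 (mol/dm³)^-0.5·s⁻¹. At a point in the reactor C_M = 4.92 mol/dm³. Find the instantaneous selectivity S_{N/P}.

S_{N/P} = r_N/r_P = (k₁·C_M^0.5)/(k₂·C_M^1.5) = (k₁/k₂)·C_M⁻¹.
= (0.893×4.920^0.5) / (0.452×4.920^1.5) = 1.981/4.933 = 0.402.
The undesired path is higher order in M, so low C_M (CSTR or dilute feed) favours N.

0.402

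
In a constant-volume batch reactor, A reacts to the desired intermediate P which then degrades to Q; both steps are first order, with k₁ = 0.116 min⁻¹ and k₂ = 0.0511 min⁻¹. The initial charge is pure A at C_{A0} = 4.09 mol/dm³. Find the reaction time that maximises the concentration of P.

For first-order series the maximum of C_P occurs at t_opt = ln(k₂/k₁)/(k₂−k₁).
= ln(0.0511/0.116)/(0.0511−0.116) = ln(0.4405)/-0.06490 = -0.8198/-0.06490 = 12.6 min.

12.6 min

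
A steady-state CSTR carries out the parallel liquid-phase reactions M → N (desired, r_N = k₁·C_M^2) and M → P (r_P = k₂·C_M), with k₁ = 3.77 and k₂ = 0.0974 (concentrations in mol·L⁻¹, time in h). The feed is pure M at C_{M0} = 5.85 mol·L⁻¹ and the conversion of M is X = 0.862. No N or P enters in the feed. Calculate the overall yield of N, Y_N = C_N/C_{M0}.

0.835

Exit C_M = C_{M0}(1−X) = 5.85×0.138 = 0.8073 mol·L⁻¹.
A CSTR operates uniformly at the exit composition, giving r_N = 2.457 and r_P = 0.07863 (each k·C_M^n at C_M = 0.8073).
Fraction of consumed M going to N: r_N/(r_N+r_P) = 0.9690.
C_N = 0.9690·C_{M0}·X = 0.9690×5.85×0.862 = 4.89 mol·L⁻¹; Y_N = C_N/C_{M0} = 0.835.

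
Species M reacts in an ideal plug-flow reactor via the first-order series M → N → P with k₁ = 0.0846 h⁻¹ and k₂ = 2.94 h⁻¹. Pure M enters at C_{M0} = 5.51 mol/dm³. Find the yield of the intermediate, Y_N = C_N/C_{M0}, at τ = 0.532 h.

For first-order series with pure M initially, C_N(τ) = k₁C_{M0}/(k₂−k₁)·(e^(−k₁τ) − e^(−k₂τ)).
e^(−k₁τ) = e^(−0.0846×0.532) = e^(−0.04501) = 0.9560; e^(−k₂τ) = e^(−1.564) = 0.2093.
C_N = 0.0846×5.51/(2.94−0.0846) × (0.9560−0.2093) = 0.1633×0.7467 = 0.1219 mol/dm³.
Y_N = C_N/C_{M0} = 0.1219/5.51 = 0.0221.

0.0221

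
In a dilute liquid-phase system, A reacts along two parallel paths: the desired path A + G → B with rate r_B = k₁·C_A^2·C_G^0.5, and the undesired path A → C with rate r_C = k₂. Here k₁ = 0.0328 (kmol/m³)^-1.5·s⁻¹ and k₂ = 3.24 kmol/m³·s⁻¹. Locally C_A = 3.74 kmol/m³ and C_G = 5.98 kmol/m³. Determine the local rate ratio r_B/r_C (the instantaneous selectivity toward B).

S_{B/C} = r_B/r_C = (k₁·C_A^2·C_G^0.5)/(k₂) = (k₁/k₂)·C_A^2·C_G^0.5.
= (0.0328×3.740^2×5.980^0.5) / (3.24) = 1.122/3.240 = 0.346.
Since the desired path is higher order in A, keeping C_A high (PFR or concentrated feed) favours B.

0.346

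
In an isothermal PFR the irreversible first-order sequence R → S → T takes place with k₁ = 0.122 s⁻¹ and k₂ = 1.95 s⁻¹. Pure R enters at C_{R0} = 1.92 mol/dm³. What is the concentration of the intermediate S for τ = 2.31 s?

Solving the coupled first-order balances gives C_S(τ) = [k₁/(k₂−k₁)]·C_{R0}·(e^(−k₁τ) − e^(−k₂τ)).
e^(−k₁τ) = e^(−0.122×2.31) = e^(−0.2818) = 0.7544; e^(−k₂τ) = e^(−4.505) = 0.01106.
C_S = 0.122×1.92/(1.95−0.122) × (0.7544−0.01106) = 0.1281×0.7434 = 0.09525 mol/dm³.

0.0953 mol/dm³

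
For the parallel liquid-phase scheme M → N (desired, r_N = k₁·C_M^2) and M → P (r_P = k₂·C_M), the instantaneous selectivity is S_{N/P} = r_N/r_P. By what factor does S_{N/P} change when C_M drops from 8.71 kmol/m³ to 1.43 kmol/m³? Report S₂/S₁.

0.164

S_{N/P} = (k₁/k₂)·C_M, so S₂/S₁ = (C_{M,2}/C_{M,1}).
= 1.43/8.71 = 0.164.
Selectivity toward N falls as C_M falls — high-concentration operation is favoured.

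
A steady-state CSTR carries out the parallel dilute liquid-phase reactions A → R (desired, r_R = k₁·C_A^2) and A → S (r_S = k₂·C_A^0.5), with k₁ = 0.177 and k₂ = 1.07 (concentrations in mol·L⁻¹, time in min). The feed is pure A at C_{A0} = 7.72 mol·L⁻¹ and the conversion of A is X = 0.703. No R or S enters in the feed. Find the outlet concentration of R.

Exit C_A = C_{A0}(1−X) = 7.72×0.297 = 2.293 mol·L⁻¹.
In a CSTR the entire volume is at exit conditions, so r_R = 0.177×2.293^2 = 0.9305 and r_S = 1.07×2.293^0.5 = 1.620.
Fraction of consumed A going to R: r_R/(r_R+r_S) = 0.3648.
C_R = 0.3648·C_{A0}·X = 0.3648×7.72×0.703 = 1.98 mol·L⁻¹.

1.98 mol·L⁻¹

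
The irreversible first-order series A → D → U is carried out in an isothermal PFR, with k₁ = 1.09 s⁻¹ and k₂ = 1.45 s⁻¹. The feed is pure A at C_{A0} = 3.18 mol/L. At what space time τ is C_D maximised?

Setting dC_D/dτ = 0 gives τ_opt = ln(k₂/k₁)/(k₂−k₁).
= ln(1.45/1.09)/(1.45−1.09) = ln(1.330)/0.3600 = 0.2854/0.3600 = 0.793 s.

0.793 s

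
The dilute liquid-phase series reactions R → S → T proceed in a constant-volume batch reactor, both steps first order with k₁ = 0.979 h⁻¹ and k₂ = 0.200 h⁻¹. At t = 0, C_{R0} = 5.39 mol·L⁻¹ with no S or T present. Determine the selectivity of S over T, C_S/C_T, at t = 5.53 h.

0.701

Solving the coupled first-order balances gives C_S(t) = [k₁/(k₂−k₁)]·C_{R0}·(e^(−k₁t) − e^(−k₂t)).
e^(−k₁t) = e^(−0.979×5.53) = e^(−5.414) = 0.004454; e^(−k₂t) = e^(−1.106) = 0.3309.
C_S = 0.979×5.39/(0.200−0.979) × (0.004454−0.3309) = (-6.774)×(-0.3264) = 2.211 mol·L⁻¹.
C_R = C_{R0}e^(−k₁t) = 0.02401 mol·L⁻¹, so C_T = C_{R0}−C_R−C_S = 3.155 mol·L⁻¹; C_S/C_T = 0.701.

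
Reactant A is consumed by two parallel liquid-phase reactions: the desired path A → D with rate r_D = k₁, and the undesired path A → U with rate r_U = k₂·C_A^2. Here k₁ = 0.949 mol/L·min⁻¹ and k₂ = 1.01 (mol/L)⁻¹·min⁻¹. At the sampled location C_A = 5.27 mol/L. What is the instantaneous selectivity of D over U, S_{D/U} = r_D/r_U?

S_{D/U} = r_D/r_U = (k₁)/(k₂·C_A^2) = (k₁/k₂)·C_A^-2.
= (0.949) / (1.01×5.270^2) = 0.9490/28.05 = 0.0338.
The undesired path is higher order in A, so low C_A (CSTR or dilute feed) favours D.

0.0338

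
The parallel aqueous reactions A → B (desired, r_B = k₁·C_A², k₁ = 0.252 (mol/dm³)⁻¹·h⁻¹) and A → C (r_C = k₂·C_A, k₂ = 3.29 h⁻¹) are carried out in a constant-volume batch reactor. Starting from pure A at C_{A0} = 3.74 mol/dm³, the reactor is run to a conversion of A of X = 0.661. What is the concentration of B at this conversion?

0.393 mol/dm³

C_A = C_{A0}(1−X) = 1.268 mol/dm³.
Along a PFR/batch, dC_C/dC_A = −r_C/(r_B+r_C) = −k₂/(k₂+k₁·C_A).
Integrating from C_{A0} to C_A: C_C = (3.29/0.252)·ln[(3.29+0.252·3.74)/(3.29+0.252·1.27)] = 13.06·ln(4.232/3.610) = 2.079 mol/dm³.
Then C_B = (C_{A0}−C_A) − C_C = 2.472 − 2.079 = 0.3935 mol/dm³.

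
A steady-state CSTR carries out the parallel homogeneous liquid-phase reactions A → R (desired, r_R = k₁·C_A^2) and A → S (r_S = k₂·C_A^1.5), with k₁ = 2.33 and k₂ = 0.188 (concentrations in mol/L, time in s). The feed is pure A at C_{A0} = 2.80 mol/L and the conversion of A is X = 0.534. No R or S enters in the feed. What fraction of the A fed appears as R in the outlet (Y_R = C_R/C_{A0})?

0.499

Exit C_A = C_{A0}(1−X) = 2.80×0.466 = 1.305 mol/L.
Rates in a CSTR are evaluated at the outlet concentration: r_R = 2.33×1.305^2 = 3.967, r_S = 0.188×1.305^1.5 = 0.2802.
Fraction of consumed A going to R: r_R/(r_R+r_S) = 0.9340.
C_R = 0.9340·C_{A0}·X = 0.9340×2.80×0.534 = 1.40 mol/L; Y_R = C_R/C_{A0} = 0.499.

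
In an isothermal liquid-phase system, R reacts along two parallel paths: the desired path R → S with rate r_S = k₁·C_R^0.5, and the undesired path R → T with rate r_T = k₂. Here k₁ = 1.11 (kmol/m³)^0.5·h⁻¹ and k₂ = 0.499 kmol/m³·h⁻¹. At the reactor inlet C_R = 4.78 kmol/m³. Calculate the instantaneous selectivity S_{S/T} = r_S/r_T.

4.86

S_{S/T} = r_S/r_T = (k₁·C_R^0.5)/(k₂) = (k₁/k₂)·C_R^0.5.
= (1.11×4.780^0.5) / (0.499) = 2.427/0.4990 = 4.86.
Since the desired path is higher order in R, keeping C_R high (PFR or concentrated feed) favours S.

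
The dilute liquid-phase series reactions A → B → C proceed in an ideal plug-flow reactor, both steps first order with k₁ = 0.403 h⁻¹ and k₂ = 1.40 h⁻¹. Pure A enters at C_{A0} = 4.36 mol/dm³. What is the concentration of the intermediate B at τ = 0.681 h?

0.660 mol/dm³

For first-order series with pure A initially, C_B(τ) = k₁C_{A0}/(k₂−k₁)·(e^(−k₁τ) − e^(−k₂τ)).
e^(−k₁τ) = e^(−0.403×0.681) = e^(−0.2744) = 0.7600; e^(−k₂τ) = e^(−0.9534) = 0.3854.
C_B = 0.403×4.36/(1.40−0.403) × (0.7600−0.3854) = 1.762×0.3746 = 0.6601 mol/dm³.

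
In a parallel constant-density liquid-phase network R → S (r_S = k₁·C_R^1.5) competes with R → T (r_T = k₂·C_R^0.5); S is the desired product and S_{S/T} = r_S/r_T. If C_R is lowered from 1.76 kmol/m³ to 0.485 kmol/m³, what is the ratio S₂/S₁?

S_{S/T} = (k₁/k₂)·C_R, so S₂/S₁ = (C_{R,2}/C_{R,1}).
= 0.485/1.76 = 0.276.

0.276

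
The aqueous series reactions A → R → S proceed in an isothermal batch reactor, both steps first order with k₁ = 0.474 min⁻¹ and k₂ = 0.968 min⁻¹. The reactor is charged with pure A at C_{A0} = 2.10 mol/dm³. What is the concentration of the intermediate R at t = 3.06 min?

For first-order series with pure A initially, C_R(t) = k₁C_{A0}/(k₂−k₁)·(e^(−k₁t) − e^(−k₂t)).
e^(−k₁t) = e^(−0.474×3.06) = e^(−1.450) = 0.2345; e^(−k₂t) = e^(−2.962) = 0.05171.
C_R = 0.474×2.10/(0.968−0.474) × (0.2345−0.05171) = 2.015×0.1828 = 0.3682 mol/dm³.

0.368 mol/dm³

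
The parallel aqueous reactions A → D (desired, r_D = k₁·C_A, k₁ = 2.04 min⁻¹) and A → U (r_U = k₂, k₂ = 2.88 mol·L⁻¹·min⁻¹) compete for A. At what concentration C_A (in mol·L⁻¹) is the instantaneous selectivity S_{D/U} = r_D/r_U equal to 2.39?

3.37 mol·L⁻¹

S_{D/U} = (k₁/k₂)·C_A ⇒ C_A = S·k₂/k₁.
= 2.39×2.88/2.04 = 3.37 mol·L⁻¹.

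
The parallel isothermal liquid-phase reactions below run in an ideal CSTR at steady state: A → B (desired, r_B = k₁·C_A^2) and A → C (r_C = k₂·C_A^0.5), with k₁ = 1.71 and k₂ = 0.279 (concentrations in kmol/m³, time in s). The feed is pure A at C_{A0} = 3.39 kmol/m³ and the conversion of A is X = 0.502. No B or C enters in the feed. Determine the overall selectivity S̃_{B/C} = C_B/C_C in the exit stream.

Exit C_A = C_{A0}(1−X) = 3.39×0.498 = 1.688 kmol/m³.
Rates in a CSTR are evaluated at the outlet concentration: r_B = 1.71×1.688^2 = 4.874, r_C = 0.279×1.688^0.5 = 0.3625.
Overall selectivity = C_B/C_C = r_Bτ/(r_Cτ) = r_B/r_C = 13.4.

13.4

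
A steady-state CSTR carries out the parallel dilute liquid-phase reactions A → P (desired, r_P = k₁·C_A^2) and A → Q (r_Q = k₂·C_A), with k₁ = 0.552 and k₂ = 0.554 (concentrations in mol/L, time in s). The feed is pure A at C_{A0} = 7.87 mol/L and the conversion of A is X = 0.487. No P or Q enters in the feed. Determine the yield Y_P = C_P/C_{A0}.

0.390

Exit C_A = C_{A0}(1−X) = 7.87×0.513 = 4.037 mol/L.
In a CSTR the entire volume is at exit conditions, so r_P = 0.552×4.037^2 = 8.998 and r_Q = 0.554×4.037 = 2.237.
Fraction of consumed A going to P: r_P/(r_P+r_Q) = 0.8009.
C_P = 0.8009·C_{A0}·X = 0.8009×7.87×0.487 = 3.07 mol/L; Y_P = C_P/C_{A0} = 0.390.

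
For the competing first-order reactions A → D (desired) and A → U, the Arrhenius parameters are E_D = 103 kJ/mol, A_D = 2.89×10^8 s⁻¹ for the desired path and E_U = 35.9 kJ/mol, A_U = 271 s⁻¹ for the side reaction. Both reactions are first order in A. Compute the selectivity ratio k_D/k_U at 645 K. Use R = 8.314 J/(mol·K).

3.92

With equal orders, S_{D/U} = k_D/k_U = (A_D/A_U)·exp[(E_U−E_D)/(RT)].
(E_U−E_D)/(RT) = (35.9−103)×10³/(8.314×645) = -67100/5363 = -12.51.
k_D/k_U = (2.89×10^8/271)·exp(-12.51) = 1.066×10^6 × 3.679×10^-6 = 3.92.
Since E_D > E_U, raising the temperature improves selectivity toward D.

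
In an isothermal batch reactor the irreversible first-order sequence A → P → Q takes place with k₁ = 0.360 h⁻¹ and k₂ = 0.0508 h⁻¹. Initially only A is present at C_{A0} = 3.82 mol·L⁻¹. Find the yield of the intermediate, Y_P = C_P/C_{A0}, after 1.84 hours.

Solving the coupled first-order balances gives C_P(t) = [k₁/(k₂−k₁)]·C_{A0}·(e^(−k₁t) − e^(−k₂t)).
e^(−k₁t) = e^(−0.360×1.84) = e^(−0.6624) = 0.5156; e^(−k₂t) = e^(−0.09347) = 0.9108.
C_P = 0.360×3.82/(0.0508−0.360) × (0.5156−0.9108) = (-4.448)×(-0.3952) = 1.757 mol·L⁻¹.
Y_P = C_P/C_{A0} = 1.757/3.82 = 0.460.

0.460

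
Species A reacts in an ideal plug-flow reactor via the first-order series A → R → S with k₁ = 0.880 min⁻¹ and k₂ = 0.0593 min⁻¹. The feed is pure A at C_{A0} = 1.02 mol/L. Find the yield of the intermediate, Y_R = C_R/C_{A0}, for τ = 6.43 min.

For first-order series with pure A initially, C_R(τ) = k₁C_{A0}/(k₂−k₁)·(e^(−k₁τ) − e^(−k₂τ)).
e^(−k₁τ) = e^(−0.880×6.43) = e^(−5.658) = 0.003488; e^(−k₂τ) = e^(−0.3813) = 0.6830.
C_R = 0.880×1.02/(0.0593−0.880) × (0.003488−0.6830) = (-1.094)×(-0.6795) = 0.7432 mol/L.
Y_R = C_R/C_{A0} = 0.7432/1.02 = 0.729.

0.729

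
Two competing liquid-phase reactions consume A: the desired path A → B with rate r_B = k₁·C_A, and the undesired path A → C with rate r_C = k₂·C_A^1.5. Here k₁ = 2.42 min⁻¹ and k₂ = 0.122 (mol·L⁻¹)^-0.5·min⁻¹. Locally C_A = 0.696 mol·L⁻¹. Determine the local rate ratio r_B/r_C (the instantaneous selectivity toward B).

23.8

S_{B/C} = r_B/r_C = (k₁·C_A)/(k₂·C_A^1.5) = (k₁/k₂)·C_A^-0.5.
= (2.42×0.6960) / (0.122×0.6960^1.5) = 1.684/0.07084 = 23.8.
The undesired path is higher order in A, so low C_A (CSTR or dilute feed) favours B.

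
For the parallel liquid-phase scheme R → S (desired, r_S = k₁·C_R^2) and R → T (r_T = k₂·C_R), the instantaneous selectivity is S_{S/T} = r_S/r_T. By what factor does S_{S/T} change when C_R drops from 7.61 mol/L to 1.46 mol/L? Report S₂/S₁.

0.192

S_{S/T} = (k₁/k₂)·C_R, so S₂/S₁ = (C_{R,2}/C_{R,1}).
= 1.46/7.61 = 0.192.
Selectivity toward S falls as C_R falls — high-concentration operation is favoured.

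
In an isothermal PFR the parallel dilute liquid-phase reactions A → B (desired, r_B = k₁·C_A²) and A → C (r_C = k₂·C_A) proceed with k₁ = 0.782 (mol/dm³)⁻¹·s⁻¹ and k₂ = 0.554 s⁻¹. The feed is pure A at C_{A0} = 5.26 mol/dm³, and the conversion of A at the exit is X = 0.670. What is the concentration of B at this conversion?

C_A = C_{A0}(1−X) = 1.736 mol/dm³.
Along a PFR/batch, dC_C/dC_A = −r_C/(r_B+r_C) = −k₂/(k₂+k₁·C_A).
Integrating from C_{A0} to C_A: C_C = (0.554/0.782)·ln[(0.554+0.782·5.26)/(0.554+0.782·1.74)] = 0.7084·ln(4.667/1.911) = 0.6325 mol/dm³.
Then C_B = (C_{A0}−C_A) − C_C = 3.524 − 0.6325 = 2.892 mol/dm³.

2.89 mol/dm³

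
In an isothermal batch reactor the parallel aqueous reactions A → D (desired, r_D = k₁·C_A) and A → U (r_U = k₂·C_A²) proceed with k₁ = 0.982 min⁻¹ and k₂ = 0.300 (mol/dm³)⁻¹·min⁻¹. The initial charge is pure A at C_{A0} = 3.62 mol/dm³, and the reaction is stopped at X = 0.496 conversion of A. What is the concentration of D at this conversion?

C_A = C_{A0}(1−X) = 1.824 mol/dm³.
Along a PFR/batch, dC_D/dC_A = −r_D/(r_D+r_U) = −k₁/(k₁+k₂·C_A).
Integrating from C_{A0} to C_A: C_D = (0.982/0.300)·ln[(0.982+0.300·3.62)/(0.982+0.300·1.82)] = 3.273·ln(2.068/1.529) = 0.9877 mol/dm³.

0.988 mol/dm³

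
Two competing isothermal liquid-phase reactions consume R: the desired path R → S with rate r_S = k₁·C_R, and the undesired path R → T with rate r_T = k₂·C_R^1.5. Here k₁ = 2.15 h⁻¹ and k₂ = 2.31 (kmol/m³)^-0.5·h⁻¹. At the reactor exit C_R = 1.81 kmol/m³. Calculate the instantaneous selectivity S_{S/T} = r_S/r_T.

0.692

S_{S/T} = r_S/r_T = (k₁·C_R)/(k₂·C_R^1.5) = (k₁/k₂)·C_R^-0.5.
= (2.15×1.810) / (2.31×1.810^1.5) = 3.891/5.625 = 0.692.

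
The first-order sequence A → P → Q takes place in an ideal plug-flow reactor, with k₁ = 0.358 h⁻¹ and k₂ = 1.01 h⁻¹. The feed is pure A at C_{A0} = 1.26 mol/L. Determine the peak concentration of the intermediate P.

0.253 mol/L

For a first-order series the maximum intermediate yield is C_{P,max}/C_{A0} = (k₁/k₂)^[k₂/(k₂−k₁)].
= (0.358/1.01)^(1.01/(1.01−0.358)) = (0.3545)^(1.549) = 0.2006.
C_{P,max} = 0.2006×1.26 = 0.253 mol/L.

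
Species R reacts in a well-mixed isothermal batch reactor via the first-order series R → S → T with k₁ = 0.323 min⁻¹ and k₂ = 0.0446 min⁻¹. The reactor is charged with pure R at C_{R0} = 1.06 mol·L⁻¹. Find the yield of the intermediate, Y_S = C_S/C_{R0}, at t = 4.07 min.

0.656

The intermediate concentration in a first-order A→B→C sequence is C_S = k₁C_{R0}(e^(−k₁t) − e^(−k₂t))/(k₂−k₁).
e^(−k₁t) = e^(−0.323×4.07) = e^(−1.315) = 0.2686; e^(−k₂t) = e^(−0.1815) = 0.8340.
C_S = 0.323×1.06/(0.0446−0.323) × (0.2686−0.8340) = (-1.230)×(-0.5654) = 0.6954 mol·L⁻¹.
Y_S = C_S/C_{R0} = 0.6954/1.06 = 0.656.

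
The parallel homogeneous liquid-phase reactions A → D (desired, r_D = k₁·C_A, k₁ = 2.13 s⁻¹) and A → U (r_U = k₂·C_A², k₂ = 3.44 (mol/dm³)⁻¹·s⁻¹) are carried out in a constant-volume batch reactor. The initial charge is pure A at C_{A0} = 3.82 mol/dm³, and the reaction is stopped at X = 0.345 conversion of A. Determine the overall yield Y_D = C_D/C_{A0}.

0.0571

C_A = C_{A0}(1−X) = 2.502 mol/dm³.
Along a PFR/batch, dC_D/dC_A = −r_D/(r_D+r_U) = −k₁/(k₁+k₂·C_A).
Integrating from C_{A0} to C_A: C_D = (2.13/3.44)·ln[(2.13+3.44·3.82)/(2.13+3.44·2.50)] = 0.6192·ln(15.27/10.74) = 0.2181 mol/dm³.
Y_D = C_D/C_{A0} = 0.2181/3.82 = 0.0571.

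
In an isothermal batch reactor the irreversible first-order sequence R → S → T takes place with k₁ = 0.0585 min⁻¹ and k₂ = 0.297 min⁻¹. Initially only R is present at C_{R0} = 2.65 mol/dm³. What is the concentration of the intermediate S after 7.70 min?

0.348 mol/dm³

Solving the coupled first-order balances gives C_S(t) = [k₁/(k₂−k₁)]·C_{R0}·(e^(−k₁t) − e^(−k₂t)).
e^(−k₁t) = e^(−0.0585×7.70) = e^(−0.4505) = 0.6373; e^(−k₂t) = e^(−2.287) = 0.1016.
C_S = 0.0585×2.65/(0.297−0.0585) × (0.6373−0.1016) = 0.6500×0.5358 = 0.3482 mol/dm³.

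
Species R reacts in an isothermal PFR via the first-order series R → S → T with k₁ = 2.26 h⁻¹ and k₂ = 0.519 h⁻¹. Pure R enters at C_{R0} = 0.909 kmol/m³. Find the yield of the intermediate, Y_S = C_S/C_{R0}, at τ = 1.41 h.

0.571

The intermediate concentration in a first-order A→B→C sequence is C_S = k₁C_{R0}(e^(−k₁τ) − e^(−k₂τ))/(k₂−k₁).
e^(−k₁τ) = e^(−2.26×1.41) = e^(−3.187) = 0.04131; e^(−k₂τ) = e^(−0.7318) = 0.4810.
C_S = 2.26×0.909/(0.519−2.26) × (0.04131−0.4810) = (-1.180)×(-0.4397) = 0.5189 kmol/m³.
Y_S = C_S/C_{R0} = 0.5189/0.909 = 0.571.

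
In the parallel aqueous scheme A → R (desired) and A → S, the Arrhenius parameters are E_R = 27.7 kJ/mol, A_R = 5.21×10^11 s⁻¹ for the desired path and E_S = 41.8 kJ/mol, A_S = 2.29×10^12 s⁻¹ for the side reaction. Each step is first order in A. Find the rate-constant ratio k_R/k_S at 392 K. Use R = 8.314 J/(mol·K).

k_R/k_S = (A_R/A_S)·exp[−(E_R−E_S)/(RT)] = (A_R/A_S)·exp[(E_S−E_R)/(RT)].
(E_S−E_R)/(RT) = (41.8−27.7)×10³/(8.314×392) = 14100/3259 = 4.326.
k_R/k_S = (5.21×10^11/2.29×10^12)·exp(4.326) = 0.2275 × 75.67 = 17.2.
Since E_R < E_S, lowering the temperature improves selectivity toward R.

17.2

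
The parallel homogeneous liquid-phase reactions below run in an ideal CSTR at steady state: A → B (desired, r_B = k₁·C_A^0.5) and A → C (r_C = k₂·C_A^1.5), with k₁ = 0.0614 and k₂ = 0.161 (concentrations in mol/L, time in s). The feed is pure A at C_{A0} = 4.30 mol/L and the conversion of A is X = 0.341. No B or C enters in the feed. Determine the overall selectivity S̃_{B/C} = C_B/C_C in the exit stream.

0.135

Exit C_A = C_{A0}(1−X) = 4.30×0.659 = 2.834 mol/L.
A CSTR operates uniformly at the exit composition, giving r_B = 0.1034 and r_C = 0.7680 (each k·C_A^n at C_A = 2.834).
Overall selectivity = C_B/C_C = r_Bτ/(r_Cτ) = r_B/r_C = 0.135.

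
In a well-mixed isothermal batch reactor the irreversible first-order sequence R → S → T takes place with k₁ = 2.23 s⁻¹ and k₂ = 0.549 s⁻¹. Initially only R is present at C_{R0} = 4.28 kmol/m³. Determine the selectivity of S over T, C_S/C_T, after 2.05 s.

The intermediate concentration in a first-order A→B→C sequence is C_S = k₁C_{R0}(e^(−k₁t) − e^(−k₂t))/(k₂−k₁).
e^(−k₁t) = e^(−2.23×2.05) = e^(−4.571) = 0.01034; e^(−k₂t) = e^(−1.125) = 0.3245.
C_S = 2.23×4.28/(0.549−2.23) × (0.01034−0.3245) = (-5.678)×(-0.3142) = 1.784 kmol/m³.
C_R = C_{R0}e^(−k₁t) = 0.04427 kmol/m³, so C_T = C_{R0}−C_R−C_S = 2.452 kmol/m³; C_S/C_T = 0.727.

0.727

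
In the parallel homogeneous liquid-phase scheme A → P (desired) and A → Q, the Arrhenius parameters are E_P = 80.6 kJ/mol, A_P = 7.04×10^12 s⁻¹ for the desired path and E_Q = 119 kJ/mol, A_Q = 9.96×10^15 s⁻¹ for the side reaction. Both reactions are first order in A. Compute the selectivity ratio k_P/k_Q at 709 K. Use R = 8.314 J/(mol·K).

With equal orders, S_{P/Q} = k_P/k_Q = (A_P/A_Q)·exp[(E_Q−E_P)/(RT)].
(E_Q−E_P)/(RT) = (119−80.6)×10³/(8.314×709) = 38400/5895 = 6.514.
k_P/k_Q = (7.04×10^12/9.96×10^15)·exp(6.514) = 7.068×10^-4 × 674.8 = 0.477.

0.477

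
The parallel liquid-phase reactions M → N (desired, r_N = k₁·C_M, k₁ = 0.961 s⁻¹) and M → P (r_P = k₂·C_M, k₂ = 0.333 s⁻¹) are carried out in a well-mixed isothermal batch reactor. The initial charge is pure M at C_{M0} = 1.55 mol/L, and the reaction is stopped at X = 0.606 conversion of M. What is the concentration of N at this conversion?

C_M = C_{M0}(1−X) = 0.6107 mol/L.
Both paths are first order in M, so the instantaneous fraction to N is constant: dC_N/d(−C_M) = k₁/(k₁+k₂) = 0.7427.
C_N = 0.7427·(C_{M0}−C_M) = 0.7427×0.9393 = 0.698 mol/L.

0.698 mol/L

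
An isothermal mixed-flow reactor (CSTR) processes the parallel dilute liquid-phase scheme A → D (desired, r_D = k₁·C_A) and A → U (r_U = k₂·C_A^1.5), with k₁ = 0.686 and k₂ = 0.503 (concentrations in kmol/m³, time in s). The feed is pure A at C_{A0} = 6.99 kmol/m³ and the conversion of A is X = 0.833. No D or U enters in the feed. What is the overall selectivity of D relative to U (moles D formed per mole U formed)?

Exit C_A = C_{A0}(1−X) = 6.99×0.167 = 1.167 kmol/m³.
A CSTR operates uniformly at the exit composition, giving r_D = 0.8008 and r_U = 0.6344 (each k·C_A^n at C_A = 1.167).
Overall selectivity = C_D/C_U = r_Dτ/(r_Uτ) = r_D/r_U = 1.26.

1.26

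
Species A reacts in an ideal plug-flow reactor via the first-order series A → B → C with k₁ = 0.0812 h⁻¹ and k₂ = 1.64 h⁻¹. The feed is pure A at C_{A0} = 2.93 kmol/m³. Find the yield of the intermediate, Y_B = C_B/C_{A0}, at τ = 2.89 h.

0.0407

For first-order series with pure A initially, C_B(τ) = k₁C_{A0}/(k₂−k₁)·(e^(−k₁τ) − e^(−k₂τ)).
e^(−k₁τ) = e^(−0.0812×2.89) = e^(−0.2347) = 0.7908; e^(−k₂τ) = e^(−4.740) = 0.008742.
C_B = 0.0812×2.93/(1.64−0.0812) × (0.7908−0.008742) = 0.1526×0.7821 = 0.1194 kmol/m³.
Y_B = C_B/C_{A0} = 0.1194/2.93 = 0.0407.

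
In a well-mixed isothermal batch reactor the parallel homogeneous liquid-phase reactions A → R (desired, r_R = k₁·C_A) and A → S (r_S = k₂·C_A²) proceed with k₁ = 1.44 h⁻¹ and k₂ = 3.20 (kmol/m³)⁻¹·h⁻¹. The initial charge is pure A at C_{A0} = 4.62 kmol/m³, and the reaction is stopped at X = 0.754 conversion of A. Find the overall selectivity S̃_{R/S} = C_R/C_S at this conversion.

C_A = C_{A0}(1−X) = 1.137 kmol/m³.
Along a PFR/batch, dC_R/dC_A = −r_R/(r_R+r_S) = −k₁/(k₁+k₂·C_A).
Integrating from C_{A0} to C_A: C_R = (1.44/3.20)·ln[(1.44+3.20·4.62)/(1.44+3.20·1.14)] = 0.4500·ln(16.22/5.077) = 0.5228 kmol/m³.
C_S = (C_{A0}−C_A)−C_R = 2.961 kmol/m³; S̃_{R/S} = 0.5228/2.961 = 0.177.

0.177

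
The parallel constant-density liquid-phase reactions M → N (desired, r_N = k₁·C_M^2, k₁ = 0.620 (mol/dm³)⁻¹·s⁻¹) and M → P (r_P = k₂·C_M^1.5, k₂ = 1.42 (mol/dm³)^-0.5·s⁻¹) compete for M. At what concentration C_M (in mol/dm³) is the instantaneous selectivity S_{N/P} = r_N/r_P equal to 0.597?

S_{N/P} = (k₁/k₂)·C_M^0.5 ⇒ C_M = (S·k₂/k₁)^(2).
= (0.597×1.42/0.620)^(2) = (1.367)^(2) = 1.87 mol/dm³.

1.87 mol/dm³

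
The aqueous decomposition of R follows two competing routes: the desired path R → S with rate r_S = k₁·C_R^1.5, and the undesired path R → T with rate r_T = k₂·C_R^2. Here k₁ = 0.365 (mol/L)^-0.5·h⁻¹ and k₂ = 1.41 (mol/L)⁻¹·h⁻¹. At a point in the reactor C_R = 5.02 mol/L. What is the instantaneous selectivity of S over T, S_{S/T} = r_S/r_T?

0.116

S_{S/T} = r_S/r_T = (k₁·C_R^1.5)/(k₂·C_R^2) = (k₁/k₂)·C_R^-0.5.
= (0.365×5.020^1.5) / (1.41×5.020^2) = 4.105/35.53 = 0.116.
The undesired path is higher order in R, so low C_R (CSTR or dilute feed) favours S.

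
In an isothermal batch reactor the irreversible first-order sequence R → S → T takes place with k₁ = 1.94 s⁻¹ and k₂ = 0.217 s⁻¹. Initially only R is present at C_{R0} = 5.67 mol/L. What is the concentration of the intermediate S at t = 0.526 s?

3.39 mol/L

The intermediate concentration in a first-order A→B→C sequence is C_S = k₁C_{R0}(e^(−k₁t) − e^(−k₂t))/(k₂−k₁).
e^(−k₁t) = e^(−1.94×0.526) = e^(−1.020) = 0.3604; e^(−k₂t) = e^(−0.1141) = 0.8921.
C_S = 1.94×5.67/(0.217−1.94) × (0.3604−0.8921) = (-6.384)×(-0.5317) = 3.394 mol/L.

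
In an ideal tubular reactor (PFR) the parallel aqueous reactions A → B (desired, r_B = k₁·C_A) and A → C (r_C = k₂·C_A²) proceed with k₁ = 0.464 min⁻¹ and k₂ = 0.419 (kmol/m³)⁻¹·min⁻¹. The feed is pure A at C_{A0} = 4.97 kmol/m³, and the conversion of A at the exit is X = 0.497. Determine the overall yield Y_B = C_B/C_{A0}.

0.116

C_A = C_{A0}(1−X) = 2.500 kmol/m³.
Along a PFR/batch, dC_B/dC_A = −r_B/(r_B+r_C) = −k₁/(k₁+k₂·C_A).
Integrating from C_{A0} to C_A: C_B = (0.464/0.419)·ln[(0.464+0.419·4.97)/(0.464+0.419·2.50)] = 1.107·ln(2.546/1.511) = 0.5776 kmol/m³.
Y_B = C_B/C_{A0} = 0.5776/4.97 = 0.116.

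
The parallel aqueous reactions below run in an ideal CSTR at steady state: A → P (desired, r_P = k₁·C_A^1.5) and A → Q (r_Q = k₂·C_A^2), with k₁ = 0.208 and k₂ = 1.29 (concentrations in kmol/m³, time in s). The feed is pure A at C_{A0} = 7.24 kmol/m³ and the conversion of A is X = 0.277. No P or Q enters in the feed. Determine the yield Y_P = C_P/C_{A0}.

0.0182

Exit C_A = C_{A0}(1−X) = 7.24×0.723 = 5.235 kmol/m³.
Rates in a CSTR are evaluated at the outlet concentration: r_P = 0.208×5.235^1.5 = 2.491, r_Q = 1.29×5.235^2 = 35.35.
Fraction of consumed A going to P: r_P/(r_P+r_Q) = 0.06584.
C_P = 0.06584·C_{A0}·X = 0.06584×7.24×0.277 = 0.132 kmol/m³; Y_P = C_P/C_{A0} = 0.0182.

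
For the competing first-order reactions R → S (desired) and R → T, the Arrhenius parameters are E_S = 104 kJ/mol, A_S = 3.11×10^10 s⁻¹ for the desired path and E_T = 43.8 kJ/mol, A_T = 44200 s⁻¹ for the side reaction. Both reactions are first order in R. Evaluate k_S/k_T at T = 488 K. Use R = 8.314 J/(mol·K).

0.253

With equal orders, S_{S/T} = k_S/k_T = (A_S/A_T)·exp[(E_T−E_S)/(RT)].
(E_T−E_S)/(RT) = (43.8−104)×10³/(8.314×488) = -60200/4057 = -14.84.
k_S/k_T = (3.11×10^10/44200)·exp(-14.84) = 7.036×10^5 × 3.598×10^-7 = 0.253.
Since E_S > E_T, raising the temperature improves selectivity toward S.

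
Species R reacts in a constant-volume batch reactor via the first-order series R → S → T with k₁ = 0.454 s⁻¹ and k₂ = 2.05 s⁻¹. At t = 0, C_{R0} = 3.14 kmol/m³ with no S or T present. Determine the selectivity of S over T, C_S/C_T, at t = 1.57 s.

0.336

For first-order series with pure R initially, C_S(t) = k₁C_{R0}/(k₂−k₁)·(e^(−k₁t) − e^(−k₂t)).
e^(−k₁t) = e^(−0.454×1.57) = e^(−0.7128) = 0.4903; e^(−k₂t) = e^(−3.218) = 0.04002.
C_S = 0.454×3.14/(2.05−0.454) × (0.4903−0.04002) = 0.8932×0.4503 = 0.4022 kmol/m³.
C_R = C_{R0}e^(−k₁t) = 1.539 kmol/m³, so C_T = C_{R0}−C_R−C_S = 1.198 kmol/m³; C_S/C_T = 0.336.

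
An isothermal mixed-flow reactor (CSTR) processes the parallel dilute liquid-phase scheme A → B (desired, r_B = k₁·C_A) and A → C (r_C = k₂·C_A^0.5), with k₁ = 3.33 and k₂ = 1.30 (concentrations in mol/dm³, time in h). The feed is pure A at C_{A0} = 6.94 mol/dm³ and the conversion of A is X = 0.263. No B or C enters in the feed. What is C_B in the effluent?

1.56 mol/dm³

Exit C_A = C_{A0}(1−X) = 6.94×0.737 = 5.115 mol/dm³.
In a CSTR the entire volume is at exit conditions, so r_B = 3.33×5.115 = 17.03 and r_C = 1.30×5.115^0.5 = 2.940.
Fraction of consumed A going to B: r_B/(r_B+r_C) = 0.8528.
C_B = 0.8528·C_{A0}·X = 0.8528×6.94×0.263 = 1.56 mol/dm³.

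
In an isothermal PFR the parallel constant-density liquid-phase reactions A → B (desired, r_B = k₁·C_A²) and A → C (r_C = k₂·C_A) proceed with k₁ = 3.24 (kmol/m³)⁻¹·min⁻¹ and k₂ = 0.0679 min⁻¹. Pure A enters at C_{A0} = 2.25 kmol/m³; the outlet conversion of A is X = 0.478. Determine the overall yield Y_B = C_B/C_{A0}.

C_A = C_{A0}(1−X) = 1.175 kmol/m³.
Along a PFR/batch, dC_C/dC_A = −r_C/(r_B+r_C) = −k₂/(k₂+k₁·C_A).
Integrating from C_{A0} to C_A: C_C = (0.0679/3.24)·ln[(0.0679+3.24·2.25)/(0.0679+3.24·1.17)] = 0.02096·ln(7.358/3.873) = 0.01345 kmol/m³.
Then C_B = (C_{A0}−C_A) − C_C = 1.075 − 0.01345 = 1.062 kmol/m³.
Y_B = C_B/C_{A0} = 1.062/2.25 = 0.472.

0.472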